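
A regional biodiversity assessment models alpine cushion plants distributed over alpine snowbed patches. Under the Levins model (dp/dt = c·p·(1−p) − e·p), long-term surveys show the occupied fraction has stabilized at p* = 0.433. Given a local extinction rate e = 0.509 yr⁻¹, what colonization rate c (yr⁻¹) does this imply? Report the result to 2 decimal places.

At equilibrium c(1−p*) = e, so c = e/(1−p*).
c = 0.509/(1 − 0.433) = 0.509/0.5670 = 0.8977.

0.90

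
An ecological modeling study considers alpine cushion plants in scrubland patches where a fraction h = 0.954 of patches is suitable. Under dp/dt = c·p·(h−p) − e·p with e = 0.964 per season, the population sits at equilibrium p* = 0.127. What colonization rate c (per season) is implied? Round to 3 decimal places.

1.166

At equilibrium c(h−p*) = e, so c = e/(h−p*).
c = 0.964/(0.954 − 0.127) = 0.964/0.8270 = 1.1657.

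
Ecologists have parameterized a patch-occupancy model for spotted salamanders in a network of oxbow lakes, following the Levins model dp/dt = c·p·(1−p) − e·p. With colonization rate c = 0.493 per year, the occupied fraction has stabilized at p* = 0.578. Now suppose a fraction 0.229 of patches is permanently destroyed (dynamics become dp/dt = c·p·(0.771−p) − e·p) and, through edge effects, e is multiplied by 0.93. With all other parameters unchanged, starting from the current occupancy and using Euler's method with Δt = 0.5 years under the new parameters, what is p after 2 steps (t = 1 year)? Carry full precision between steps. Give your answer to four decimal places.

Balance c(1−p*) = e gives e = 0.493×(1 − 0.57800) = 0.20805.
Starting from p₀ = 0.57800; update p ← p + (dp/dt)·Δt with the new parameters.
t = 0.5: p = 0.57800 + (-0.02842) = 0.54958
t = 1: p = 0.54958 + (-0.02317) = 0.52641

0.5264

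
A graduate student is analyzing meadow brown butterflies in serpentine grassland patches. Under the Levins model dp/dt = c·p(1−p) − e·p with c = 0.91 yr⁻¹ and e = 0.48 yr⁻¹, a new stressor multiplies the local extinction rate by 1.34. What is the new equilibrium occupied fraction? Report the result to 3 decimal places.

0.293

Before: p* = 1 − 0.48/0.91 = 0.4725.
After the change, c = 0.91, e = 0.6432, so p* = 1 − 0.6432/0.91 = 0.2932.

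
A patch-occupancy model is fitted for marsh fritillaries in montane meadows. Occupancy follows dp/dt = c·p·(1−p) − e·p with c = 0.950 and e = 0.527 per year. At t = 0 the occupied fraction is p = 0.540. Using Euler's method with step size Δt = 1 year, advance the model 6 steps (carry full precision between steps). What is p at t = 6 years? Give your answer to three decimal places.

0.448

Update rule: p ← p + [c·p·(1−p) − e·p]·Δt with Δt = 1.
t = 1: p = 0.54000 + (-0.04860) = 0.49140
t = 2: p = 0.49140 + (-0.02154) = 0.46986
t = 3: p = 0.46986 + (-0.01098) = 0.45888
t = 4: p = 0.45888 + (-0.00594) = 0.45294
t = 5: p = 0.45294 + (-0.00331) = 0.44964
t = 6: p = 0.44964 + (-0.00187) = 0.44777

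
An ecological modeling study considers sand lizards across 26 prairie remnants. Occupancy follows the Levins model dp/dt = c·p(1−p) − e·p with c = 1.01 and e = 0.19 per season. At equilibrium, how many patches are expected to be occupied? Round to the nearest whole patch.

p* = 1 − e/c = 1 − 0.19/1.01 = 0.8119.
Expected occupied patches = N × p* = 26 × 0.8119 = 21.11 ≈ 21.

21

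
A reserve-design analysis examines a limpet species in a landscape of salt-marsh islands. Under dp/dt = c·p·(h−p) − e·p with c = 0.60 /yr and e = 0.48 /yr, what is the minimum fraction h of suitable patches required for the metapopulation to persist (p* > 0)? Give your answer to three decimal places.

0.800

p* = h − e/c is positive only when h > e/c.
h_min = e/c = 0.48/0.60 = 0.8000.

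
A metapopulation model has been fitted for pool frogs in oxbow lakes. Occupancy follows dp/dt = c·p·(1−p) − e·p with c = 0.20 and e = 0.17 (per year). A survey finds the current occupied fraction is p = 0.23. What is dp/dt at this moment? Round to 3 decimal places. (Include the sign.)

-0.004

Colonization term: c·p·(1−p) = 0.20×0.23×0.7700 = 0.03542.
Extinction term: e·p = 0.03910.
dp/dt = 0.03542 − 0.03910 = -0.00368.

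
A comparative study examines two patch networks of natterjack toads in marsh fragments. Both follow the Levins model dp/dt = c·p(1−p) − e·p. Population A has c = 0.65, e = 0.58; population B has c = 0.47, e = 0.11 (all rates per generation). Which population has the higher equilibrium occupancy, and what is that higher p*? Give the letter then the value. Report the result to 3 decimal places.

A: p*_A = 1 − 0.58/0.65 = 0.1077.
B: p*_B = 1 − 0.11/0.47 = 0.7660.
B is higher at 0.7660.

B, 0.766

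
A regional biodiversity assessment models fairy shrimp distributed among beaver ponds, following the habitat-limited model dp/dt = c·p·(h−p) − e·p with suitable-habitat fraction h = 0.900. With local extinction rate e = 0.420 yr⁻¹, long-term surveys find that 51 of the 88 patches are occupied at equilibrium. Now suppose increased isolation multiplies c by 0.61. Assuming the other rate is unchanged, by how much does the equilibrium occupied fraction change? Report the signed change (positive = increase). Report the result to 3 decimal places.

Observed p* = 51/88 = 0.57955.
Balance c(h−p*) = e gives c = e/(0.9 − 0.57955) = 0.420/0.32045 = 1.31066.
New p* = 0.9 − e/c = 0.9 − 0.42000/0.79950 = 0.37467.
Δp* = 0.37467 − 0.57955 = -0.20488.

-0.205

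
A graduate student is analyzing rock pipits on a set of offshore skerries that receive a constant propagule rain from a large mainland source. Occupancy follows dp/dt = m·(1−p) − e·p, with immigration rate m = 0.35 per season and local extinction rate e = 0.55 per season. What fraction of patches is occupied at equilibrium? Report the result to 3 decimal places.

0.389

Setting dp/dt = 0: m − m·p* = e·p*, so m = (m+e)·p*.
p* = m/(m+e) = 0.35/(0.35+0.55) = 0.35/0.9000 = 0.3889.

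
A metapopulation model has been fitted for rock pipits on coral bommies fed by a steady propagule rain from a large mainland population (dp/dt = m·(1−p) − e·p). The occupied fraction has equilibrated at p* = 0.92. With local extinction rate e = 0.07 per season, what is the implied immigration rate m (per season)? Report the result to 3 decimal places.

0.805

At equilibrium m(1−p*) = e·p*, so m = e·p*/(1−p*).
m = 0.07 × 0.92 / 0.0800 = 0.0644/0.0800 = 0.8050.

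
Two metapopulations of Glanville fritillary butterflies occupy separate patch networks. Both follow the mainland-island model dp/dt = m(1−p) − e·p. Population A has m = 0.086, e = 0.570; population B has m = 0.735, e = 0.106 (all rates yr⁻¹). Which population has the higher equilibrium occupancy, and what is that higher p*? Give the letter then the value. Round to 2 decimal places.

A: p*_A = m/(m+e) = 0.086/0.6560 = 0.1311.
B: p*_B = 0.735/0.8410 = 0.8740.
B is higher at 0.8740.

B, 0.87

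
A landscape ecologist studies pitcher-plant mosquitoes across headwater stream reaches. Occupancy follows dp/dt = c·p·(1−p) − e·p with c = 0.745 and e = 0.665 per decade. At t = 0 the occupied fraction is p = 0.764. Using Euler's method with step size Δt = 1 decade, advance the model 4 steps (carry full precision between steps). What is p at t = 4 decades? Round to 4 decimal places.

Update rule: p ← p + [c·p·(1−p) − e·p]·Δt with Δt = 1.
p: 0.76400 → 0.39027  (Δp = -0.37373)
p: 0.39027 → 0.30802  (Δp = -0.08225)
p: 0.30802 → 0.26198  (Δp = -0.04604)
p: 0.26198 → 0.23180  (Δp = -0.03017)

0.2318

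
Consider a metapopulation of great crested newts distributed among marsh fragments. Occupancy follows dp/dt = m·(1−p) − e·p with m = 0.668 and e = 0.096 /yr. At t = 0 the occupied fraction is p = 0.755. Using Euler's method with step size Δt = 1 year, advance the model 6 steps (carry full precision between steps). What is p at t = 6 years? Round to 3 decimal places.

0.874

Update rule: p ← p + [m·(1−p) − e·p]·Δt with Δt = 1.
step 1: Δp = +0.09118, p = 0.84618
step 2: Δp = +0.02152, p = 0.86770
step 3: Δp = +0.00508, p = 0.87278
step 4: Δp = +0.00120, p = 0.87398
step 5: Δp = +0.00028, p = 0.87426
step 6: Δp = +0.00007, p = 0.87432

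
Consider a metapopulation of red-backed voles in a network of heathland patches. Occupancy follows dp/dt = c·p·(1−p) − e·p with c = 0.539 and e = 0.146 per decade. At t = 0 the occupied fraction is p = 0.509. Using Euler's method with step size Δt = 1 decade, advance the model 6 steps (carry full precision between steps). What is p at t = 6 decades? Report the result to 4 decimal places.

Update rule: p ← p + [c·p·(1−p) − e·p]·Δt with Δt = 1.
  1  |  dp/dt·Δt = +0.060392  |  p_1 = 0.569392
  2  |  dp/dt·Δt = +0.049023  |  p_2 = 0.618416
  3  |  dp/dt·Δt = +0.036903  |  p_3 = 0.655319
  4  |  dp/dt·Δt = +0.026071  |  p_4 = 0.681390
  5  |  dp/dt·Δt = +0.017533  |  p_5 = 0.698922
  6  |  dp/dt·Δt = +0.011379  |  p_6 = 0.710301

0.7103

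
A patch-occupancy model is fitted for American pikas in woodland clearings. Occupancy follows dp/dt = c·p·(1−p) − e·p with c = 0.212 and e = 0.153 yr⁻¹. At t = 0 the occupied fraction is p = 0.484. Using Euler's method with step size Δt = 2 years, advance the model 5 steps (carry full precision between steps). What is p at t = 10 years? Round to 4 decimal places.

Update rule: p ← p + [c·p·(1−p) − e·p]·Δt with Δt = 2.
t = 2: p = 0.48400 + (-0.04221) = 0.44179
t = 4: p = 0.44179 + (-0.03062) = 0.41116
t = 6: p = 0.41116 + (-0.02316) = 0.38800
t = 8: p = 0.38800 + (-0.01805) = 0.36995
t = 10: p = 0.36995 + (-0.01438) = 0.35558

0.3556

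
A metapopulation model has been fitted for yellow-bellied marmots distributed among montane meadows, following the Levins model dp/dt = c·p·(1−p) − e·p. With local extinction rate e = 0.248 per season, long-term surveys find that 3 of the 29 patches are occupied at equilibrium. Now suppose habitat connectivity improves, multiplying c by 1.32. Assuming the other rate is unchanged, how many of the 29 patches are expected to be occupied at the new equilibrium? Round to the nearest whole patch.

9

Observed p* = 3/29 = 0.10345.
Balance c(1−p*) = e gives c = e/(1 − 0.10345) = 0.248/0.89655 = 0.27662.
New p* = 1 − e/c = 1 − 0.24800/0.36514 = 0.32081.
Expected occupied = 29 × 0.32081 = 9.30 ≈ 9.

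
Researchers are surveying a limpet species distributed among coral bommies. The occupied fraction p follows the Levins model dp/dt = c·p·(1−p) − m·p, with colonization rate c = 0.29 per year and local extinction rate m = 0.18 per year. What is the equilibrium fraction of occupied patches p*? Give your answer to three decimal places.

0.379

At equilibrium, colonization balances extinction: c·p*·(1−p*) = m·p*.
So p* = 1 − m/c = 1 − 0.18/0.29 = 1 − 0.6207 = 0.3793.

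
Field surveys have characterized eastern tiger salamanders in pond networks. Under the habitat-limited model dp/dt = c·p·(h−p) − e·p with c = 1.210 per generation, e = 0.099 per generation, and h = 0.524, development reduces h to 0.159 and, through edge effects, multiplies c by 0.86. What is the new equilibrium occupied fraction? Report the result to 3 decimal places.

0.064

Before: p* = h − e/c = 0.524 − 0.099/1.210 = 0.524 − 0.0818 = 0.4422.
After: c = 1.0406, e = 0.099, h = 0.159; p* = 0.159 − 0.099/1.0406 = 0.0639.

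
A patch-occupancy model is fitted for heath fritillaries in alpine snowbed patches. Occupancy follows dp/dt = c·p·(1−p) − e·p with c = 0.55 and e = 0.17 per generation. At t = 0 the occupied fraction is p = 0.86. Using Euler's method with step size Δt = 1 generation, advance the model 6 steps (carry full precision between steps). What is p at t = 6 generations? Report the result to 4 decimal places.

0.6977

Update rule: p ← p + [c·p·(1−p) − e·p]·Δt with Δt = 1.
t = 1: p = 0.86000 + (-0.07998) = 0.78002
t = 2: p = 0.78002 + (-0.03823) = 0.74179
t = 3: p = 0.74179 + (-0.02076) = 0.72103
t = 4: p = 0.72103 + (-0.01195) = 0.70909
t = 5: p = 0.70909 + (-0.00709) = 0.70200
t = 6: p = 0.70200 + (-0.00428) = 0.69772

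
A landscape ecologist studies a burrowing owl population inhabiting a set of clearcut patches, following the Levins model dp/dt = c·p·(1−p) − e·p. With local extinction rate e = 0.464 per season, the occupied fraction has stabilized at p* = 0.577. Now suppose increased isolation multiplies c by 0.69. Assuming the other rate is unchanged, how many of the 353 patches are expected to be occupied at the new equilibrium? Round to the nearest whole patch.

Balance c(1−p*) = e gives c = e/(1 − 0.57700) = 0.464/0.42300 = 1.09693.
New p* = 1 − e/c = 1 − 0.46400/0.75688 = 0.38696.
Expected occupied = 353 × 0.38696 = 136.60 ≈ 137.

137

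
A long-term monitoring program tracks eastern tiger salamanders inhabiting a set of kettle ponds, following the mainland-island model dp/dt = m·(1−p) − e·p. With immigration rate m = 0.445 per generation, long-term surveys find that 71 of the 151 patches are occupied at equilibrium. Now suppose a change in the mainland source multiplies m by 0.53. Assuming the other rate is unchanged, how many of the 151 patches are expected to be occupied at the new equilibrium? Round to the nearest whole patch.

48

Observed p* = 71/151 = 0.47020.
Balance m(1−p*) = e·p* gives e = m(1−p*)/p* = 0.445×0.52980/0.47020 = 0.50141.
New p* = m/(m+e) = 0.23585/(0.23585+0.50141) = 0.31990.
Expected occupied = 151 × 0.31990 = 48.30 ≈ 48.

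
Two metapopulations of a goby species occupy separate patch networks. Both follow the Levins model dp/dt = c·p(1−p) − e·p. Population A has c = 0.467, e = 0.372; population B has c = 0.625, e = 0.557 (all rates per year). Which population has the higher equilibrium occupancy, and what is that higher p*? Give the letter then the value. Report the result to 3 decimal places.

A: p*_A = 1 − 0.372/0.467 = 0.2034.
B: p*_B = 1 − 0.557/0.625 = 0.1088.
A is higher at 0.2034.

A, 0.203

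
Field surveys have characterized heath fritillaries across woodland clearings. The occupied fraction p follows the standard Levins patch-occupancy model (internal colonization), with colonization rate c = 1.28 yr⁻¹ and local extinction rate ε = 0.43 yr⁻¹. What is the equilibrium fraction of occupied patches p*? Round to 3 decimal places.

Setting dp/dt = 0 and dividing through by p* gives c·(1−p*) = ε.
So p* = 1 − ε/c = 1 − 0.43/1.28 = 1 − 0.3359 = 0.6641.

0.664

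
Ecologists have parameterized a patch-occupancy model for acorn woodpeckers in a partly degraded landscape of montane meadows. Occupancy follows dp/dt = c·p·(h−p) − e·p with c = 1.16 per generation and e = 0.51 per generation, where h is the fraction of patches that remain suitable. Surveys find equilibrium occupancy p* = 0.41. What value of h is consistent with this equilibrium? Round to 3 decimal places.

0.850

At equilibrium c(h−p*) = e, so h = p* + e/c.
h = 0.41 + 0.51/1.16 = 0.41 + 0.4397 = 0.8497.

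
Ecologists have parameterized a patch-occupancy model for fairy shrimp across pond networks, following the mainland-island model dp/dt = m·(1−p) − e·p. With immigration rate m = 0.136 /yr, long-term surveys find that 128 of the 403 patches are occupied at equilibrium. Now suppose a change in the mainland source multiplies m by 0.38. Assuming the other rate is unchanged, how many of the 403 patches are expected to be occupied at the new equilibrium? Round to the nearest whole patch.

61

Observed p* = 128/403 = 0.31762.
Balance m(1−p*) = e·p* gives e = m(1−p*)/p* = 0.136×0.68238/0.31762 = 0.29218.
New p* = m/(m+e) = 0.05168/(0.05168+0.29218) = 0.15029.
Expected occupied = 403 × 0.15029 = 60.57 ≈ 61.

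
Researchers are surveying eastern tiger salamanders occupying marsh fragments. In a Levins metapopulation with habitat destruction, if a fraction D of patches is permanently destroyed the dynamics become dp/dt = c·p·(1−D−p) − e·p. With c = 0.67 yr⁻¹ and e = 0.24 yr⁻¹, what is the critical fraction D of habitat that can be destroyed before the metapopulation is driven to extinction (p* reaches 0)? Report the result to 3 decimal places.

0.642

The nontrivial equilibrium is p* = (1−D) − e/c; extinction occurs when this hits zero.
So D_crit = 1 − e/c = 1 − 0.24/0.67 = 1 − 0.3582 = 0.6418.
This equals the undisturbed p*, a classic result of Lande's extension.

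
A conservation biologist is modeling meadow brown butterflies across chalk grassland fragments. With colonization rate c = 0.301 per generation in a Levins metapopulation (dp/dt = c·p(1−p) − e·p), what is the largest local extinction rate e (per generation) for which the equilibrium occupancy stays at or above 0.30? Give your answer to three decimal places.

0.211

1 − e/c ≥ 0.30 ⇒ e ≤ c(1 − 0.30) = 0.301 × 0.7000.
e_max = 0.2107.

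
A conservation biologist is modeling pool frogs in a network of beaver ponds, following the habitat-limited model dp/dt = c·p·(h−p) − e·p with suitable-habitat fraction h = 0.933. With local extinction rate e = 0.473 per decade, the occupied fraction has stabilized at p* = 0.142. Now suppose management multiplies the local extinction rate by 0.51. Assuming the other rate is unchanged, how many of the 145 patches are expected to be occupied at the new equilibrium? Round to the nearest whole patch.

77

Balance c(h−p*) = e gives c = e/(0.933 − 0.14200) = 0.473/0.79100 = 0.59798.
New p* = 0.933 − e/c = 0.933 − 0.24123/0.59798 = 0.52959.
Expected occupied = 145 × 0.52959 = 76.79 ≈ 77.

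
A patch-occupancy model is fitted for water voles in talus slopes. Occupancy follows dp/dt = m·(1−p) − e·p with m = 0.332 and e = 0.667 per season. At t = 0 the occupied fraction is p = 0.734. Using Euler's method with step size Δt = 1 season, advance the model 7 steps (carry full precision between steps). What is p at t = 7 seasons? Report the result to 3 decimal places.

0.332

Update rule: p ← p + [m·(1−p) − e·p]·Δt with Δt = 1.
step 1: Δp = -0.40127, p = 0.33273
step 2: Δp = -0.00040, p = 0.33233
step 3: Δp = -0.00000, p = 0.33233
step 4: Δp = -0.00000, p = 0.33233
step 5: Δp = -0.00000, p = 0.33233
step 6: Δp = -0.00000, p = 0.33233
step 7: Δp = +0.00000, p = 0.33233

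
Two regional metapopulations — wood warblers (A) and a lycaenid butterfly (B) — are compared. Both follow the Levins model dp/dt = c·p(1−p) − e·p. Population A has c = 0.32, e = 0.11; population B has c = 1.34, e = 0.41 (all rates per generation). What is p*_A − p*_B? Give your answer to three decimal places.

A: p*_A = 1 − 0.11/0.32 = 0.6562.
B: p*_B = 1 − 0.41/1.34 = 0.6940.
p*_A − p*_B = 0.6562 − 0.6940 = -0.0378.

-0.038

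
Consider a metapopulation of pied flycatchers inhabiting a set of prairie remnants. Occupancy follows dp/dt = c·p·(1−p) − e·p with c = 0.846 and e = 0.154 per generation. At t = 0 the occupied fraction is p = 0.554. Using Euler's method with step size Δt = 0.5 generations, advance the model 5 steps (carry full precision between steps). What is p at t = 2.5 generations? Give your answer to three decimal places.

Update rule: p ← p + [c·p·(1−p) − e·p]·Δt with Δt = 0.5.
p: 0.55400 → 0.61586  (Δp = +0.06186)
p: 0.61586 → 0.66851  (Δp = +0.05265)
p: 0.66851 → 0.71077  (Δp = +0.04226)
p: 0.71077 → 0.74300  (Δp = +0.03223)
p: 0.74300 → 0.76656  (Δp = +0.02356)

0.767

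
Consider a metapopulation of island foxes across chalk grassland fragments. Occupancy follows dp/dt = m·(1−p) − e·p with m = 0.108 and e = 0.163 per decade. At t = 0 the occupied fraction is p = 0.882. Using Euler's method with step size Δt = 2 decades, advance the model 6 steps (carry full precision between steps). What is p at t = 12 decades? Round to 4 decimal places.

Update rule: p ← p + [m·(1−p) − e·p]·Δt with Δt = 2.
step 1: Δp = -0.26204, p = 0.61996
step 2: Δp = -0.12002, p = 0.49994
step 3: Δp = -0.05497, p = 0.44497
step 4: Δp = -0.02518, p = 0.41980
step 5: Δp = -0.01153, p = 0.40827
step 6: Δp = -0.00528, p = 0.40299

0.4030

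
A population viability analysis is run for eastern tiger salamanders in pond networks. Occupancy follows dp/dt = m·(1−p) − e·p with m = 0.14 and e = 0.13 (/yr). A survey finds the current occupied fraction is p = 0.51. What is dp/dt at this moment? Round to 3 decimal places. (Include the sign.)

0.002

Colonization term: m·(1−p) = 0.14×0.4900 = 0.06860.
Extinction term: e·p = 0.06630.
dp/dt = 0.06860 − 0.06630 = 0.00230.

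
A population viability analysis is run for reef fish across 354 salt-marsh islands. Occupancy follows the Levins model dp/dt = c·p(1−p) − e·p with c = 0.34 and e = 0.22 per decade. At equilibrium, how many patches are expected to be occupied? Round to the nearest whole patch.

125

p* = 1 − e/c = 1 − 0.22/0.34 = 0.3529.
Expected occupied patches = N × p* = 354 × 0.3529 = 124.94 ≈ 125.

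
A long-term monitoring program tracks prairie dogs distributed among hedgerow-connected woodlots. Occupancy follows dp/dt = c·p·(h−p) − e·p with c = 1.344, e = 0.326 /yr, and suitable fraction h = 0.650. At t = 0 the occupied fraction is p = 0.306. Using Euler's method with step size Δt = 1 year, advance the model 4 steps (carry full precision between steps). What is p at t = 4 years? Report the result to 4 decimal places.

Update rule: p ← p + [c·p·(h−p) − e·p]·Δt with Δt = 1.
step 1: Δp = +0.04172, p = 0.34772
step 2: Δp = +0.02791, p = 0.37563
step 3: Δp = +0.01606, p = 0.39169
step 4: Δp = +0.00829, p = 0.39998

0.4000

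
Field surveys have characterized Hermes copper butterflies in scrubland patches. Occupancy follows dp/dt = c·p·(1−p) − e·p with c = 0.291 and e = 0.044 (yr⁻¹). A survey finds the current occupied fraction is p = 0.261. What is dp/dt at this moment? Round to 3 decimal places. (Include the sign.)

0.045

Colonization term: c·p·(1−p) = 0.291×0.261×0.7390 = 0.05613.
Extinction term: e·p = 0.01148.
dp/dt = 0.05613 − 0.01148 = 0.04464.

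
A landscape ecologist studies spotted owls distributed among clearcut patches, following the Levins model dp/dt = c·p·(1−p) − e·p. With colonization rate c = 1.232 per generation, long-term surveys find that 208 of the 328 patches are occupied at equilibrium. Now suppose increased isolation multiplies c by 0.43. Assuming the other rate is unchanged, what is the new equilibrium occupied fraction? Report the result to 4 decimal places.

Observed p* = 208/328 = 0.63415.
Balance c(1−p*) = e gives e = 1.232×(1 − 0.63415) = 0.45073.
New p* = 1 − e/c = 1 − 0.45073/0.52976 = 0.14918.

0.1492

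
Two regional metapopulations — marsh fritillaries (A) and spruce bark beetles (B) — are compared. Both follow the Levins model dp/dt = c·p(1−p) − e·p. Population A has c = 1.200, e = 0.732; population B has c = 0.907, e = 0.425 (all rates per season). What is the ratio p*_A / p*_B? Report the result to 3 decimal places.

A: p*_A = 1 − 0.732/1.200 = 0.3900.
B: p*_B = 1 − 0.425/0.907 = 0.5314.
p*_A / p*_B = 0.3900/0.5314 = 0.7339.

0.734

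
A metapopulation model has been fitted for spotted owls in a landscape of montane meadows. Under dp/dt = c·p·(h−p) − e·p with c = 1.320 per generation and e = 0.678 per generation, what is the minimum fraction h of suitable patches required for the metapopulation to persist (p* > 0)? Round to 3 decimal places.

p* = h − e/c is positive only when h > e/c.
h_min = e/c = 0.678/1.320 = 0.5136.

0.514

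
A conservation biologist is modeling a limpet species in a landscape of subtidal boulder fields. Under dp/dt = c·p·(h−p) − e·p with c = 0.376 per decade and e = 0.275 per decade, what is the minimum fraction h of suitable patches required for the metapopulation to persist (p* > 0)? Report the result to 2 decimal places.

0.73

p* = h − e/c is positive only when h > e/c.
h_min = e/c = 0.275/0.376 = 0.7314.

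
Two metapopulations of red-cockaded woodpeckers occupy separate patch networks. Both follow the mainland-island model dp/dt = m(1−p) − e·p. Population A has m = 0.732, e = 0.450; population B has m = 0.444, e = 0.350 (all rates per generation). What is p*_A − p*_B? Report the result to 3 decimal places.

A: p*_A = m/(m+e) = 0.732/1.1820 = 0.6193.
B: p*_B = 0.444/0.7940 = 0.5592.
p*_A − p*_B = 0.6193 − 0.5592 = 0.0601.

0.060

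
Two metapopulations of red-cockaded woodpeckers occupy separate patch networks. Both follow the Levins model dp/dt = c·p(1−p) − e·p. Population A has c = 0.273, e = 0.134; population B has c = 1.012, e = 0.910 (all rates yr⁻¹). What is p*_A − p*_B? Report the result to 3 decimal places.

A: p*_A = 1 − 0.134/0.273 = 0.5092.
B: p*_B = 1 − 0.910/1.012 = 0.1008.
p*_A − p*_B = 0.5092 − 0.1008 = 0.4084.

0.408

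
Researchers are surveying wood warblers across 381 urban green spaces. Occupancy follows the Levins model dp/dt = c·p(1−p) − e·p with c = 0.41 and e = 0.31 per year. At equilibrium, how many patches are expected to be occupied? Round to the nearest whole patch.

p* = 1 − e/c = 1 − 0.31/0.41 = 0.2439.
Expected occupied patches = N × p* = 381 × 0.2439 = 92.93 ≈ 93.

93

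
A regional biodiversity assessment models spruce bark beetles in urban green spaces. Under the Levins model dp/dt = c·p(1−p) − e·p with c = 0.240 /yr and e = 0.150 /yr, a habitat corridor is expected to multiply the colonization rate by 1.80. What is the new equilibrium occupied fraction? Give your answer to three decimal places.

0.653

Before: p* = 1 − 0.150/0.240 = 0.3750.
After the change, c = 0.432, e = 0.15, so p* = 1 − 0.15/0.432 = 0.6528.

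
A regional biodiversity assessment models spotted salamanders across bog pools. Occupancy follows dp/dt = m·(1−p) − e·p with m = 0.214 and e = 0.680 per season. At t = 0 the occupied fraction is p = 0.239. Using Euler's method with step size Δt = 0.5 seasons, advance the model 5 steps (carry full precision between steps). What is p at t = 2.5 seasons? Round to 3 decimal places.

Update rule: p ← p + [m·(1−p) − e·p]·Δt with Δt = 0.5.
t = 0.5: p = 0.23900 + (+0.00017) = 0.23917
t = 1: p = 0.23917 + (+0.00009) = 0.23926
t = 1.5: p = 0.23926 + (+0.00005) = 0.23931
t = 2: p = 0.23931 + (+0.00003) = 0.23934
t = 2.5: p = 0.23934 + (+0.00002) = 0.23935

0.239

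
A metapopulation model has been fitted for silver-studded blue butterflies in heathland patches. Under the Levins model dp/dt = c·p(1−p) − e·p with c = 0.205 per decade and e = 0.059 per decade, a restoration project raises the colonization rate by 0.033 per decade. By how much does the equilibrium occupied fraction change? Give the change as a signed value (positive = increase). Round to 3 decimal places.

0.040

Before: p* = 1 − 0.059/0.205 = 0.7122.
After the change, c = 0.238, e = 0.059, so p* = 1 − 0.059/0.238 = 0.7521.
Δp* = 0.7521 − 0.7122 = +0.0399.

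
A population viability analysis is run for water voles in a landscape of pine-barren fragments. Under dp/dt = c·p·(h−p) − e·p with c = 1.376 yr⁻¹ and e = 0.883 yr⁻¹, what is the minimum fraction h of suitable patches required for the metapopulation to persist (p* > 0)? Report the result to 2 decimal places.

p* = h − e/c is positive only when h > e/c.
h_min = e/c = 0.883/1.376 = 0.6417.

0.64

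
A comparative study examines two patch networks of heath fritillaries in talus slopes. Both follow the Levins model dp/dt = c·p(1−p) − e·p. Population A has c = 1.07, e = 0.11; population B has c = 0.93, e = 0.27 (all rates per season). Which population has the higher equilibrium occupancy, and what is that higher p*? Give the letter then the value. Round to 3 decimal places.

A, 0.897

A: p*_A = 1 − 0.11/1.07 = 0.8972.
B: p*_B = 1 − 0.27/0.93 = 0.7097.
A is higher at 0.8972.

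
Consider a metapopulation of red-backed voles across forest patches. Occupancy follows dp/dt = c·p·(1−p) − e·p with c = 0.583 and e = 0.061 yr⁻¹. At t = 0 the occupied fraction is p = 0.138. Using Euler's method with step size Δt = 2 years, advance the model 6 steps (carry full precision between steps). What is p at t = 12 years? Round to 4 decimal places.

0.8954

Update rule: p ← p + [c·p·(1−p) − e·p]·Δt with Δt = 2.
t = 2: p = 0.13800 + (+0.12187) = 0.25987
t = 4: p = 0.25987 + (+0.19256) = 0.45243
t = 6: p = 0.45243 + (+0.23367) = 0.68609
t = 8: p = 0.68609 + (+0.16742) = 0.85351
t = 10: p = 0.85351 + (+0.04166) = 0.89517
t = 12: p = 0.89517 + (+0.00021) = 0.89538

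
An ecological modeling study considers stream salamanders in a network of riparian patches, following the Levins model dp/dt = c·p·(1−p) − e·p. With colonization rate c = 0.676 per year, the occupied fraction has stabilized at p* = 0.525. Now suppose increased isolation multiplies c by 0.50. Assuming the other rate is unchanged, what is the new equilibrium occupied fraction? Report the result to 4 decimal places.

0.0500

Balance c(1−p*) = e gives e = 0.676×(1 − 0.52500) = 0.32110.
New p* = 1 − e/c = 1 − 0.32110/0.33800 = 0.05000.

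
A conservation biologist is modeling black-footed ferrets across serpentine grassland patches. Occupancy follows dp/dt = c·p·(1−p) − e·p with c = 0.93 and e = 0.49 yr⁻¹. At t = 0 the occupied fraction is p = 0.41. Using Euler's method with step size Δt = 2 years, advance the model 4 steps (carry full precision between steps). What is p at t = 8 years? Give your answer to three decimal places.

Update rule: p ← p + [c·p·(1−p) − e·p]·Δt with Δt = 2.
p: 0.41000 → 0.45813  (Δp = +0.04813)
p: 0.45813 → 0.47090  (Δp = +0.01277)
p: 0.47090 → 0.47284  (Δp = +0.00194)
p: 0.47284 → 0.47309  (Δp = +0.00024)

0.473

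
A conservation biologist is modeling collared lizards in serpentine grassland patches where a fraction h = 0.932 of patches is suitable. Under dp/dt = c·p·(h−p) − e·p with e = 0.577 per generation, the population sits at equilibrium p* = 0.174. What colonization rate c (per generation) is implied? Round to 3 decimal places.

0.761

At equilibrium c(h−p*) = e, so c = e/(h−p*).
c = 0.577/(0.932 − 0.174) = 0.577/0.7580 = 0.7612.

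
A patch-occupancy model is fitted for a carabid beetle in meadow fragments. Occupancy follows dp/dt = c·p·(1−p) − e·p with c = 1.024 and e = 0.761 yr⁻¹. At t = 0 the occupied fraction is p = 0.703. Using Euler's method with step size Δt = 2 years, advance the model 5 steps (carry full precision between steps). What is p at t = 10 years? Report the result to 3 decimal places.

0.181

Update rule: p ← p + [c·p·(1−p) − e·p]·Δt with Δt = 2.
t = 2: p = 0.70300 + (-0.64236) = 0.06064
t = 4: p = 0.06064 + (+0.02437) = 0.08500
t = 6: p = 0.08500 + (+0.02991) = 0.11492
t = 8: p = 0.11492 + (+0.03340) = 0.14832
t = 10: p = 0.14832 + (+0.03296) = 0.18128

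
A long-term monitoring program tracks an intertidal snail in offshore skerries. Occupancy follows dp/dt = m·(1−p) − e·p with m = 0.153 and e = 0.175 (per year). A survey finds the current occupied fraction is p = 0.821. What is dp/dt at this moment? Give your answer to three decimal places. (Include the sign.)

Colonization term: m·(1−p) = 0.153×0.1790 = 0.02739.
Extinction term: e·p = 0.14367.
dp/dt = 0.02739 − 0.14367 = -0.11629.

-0.116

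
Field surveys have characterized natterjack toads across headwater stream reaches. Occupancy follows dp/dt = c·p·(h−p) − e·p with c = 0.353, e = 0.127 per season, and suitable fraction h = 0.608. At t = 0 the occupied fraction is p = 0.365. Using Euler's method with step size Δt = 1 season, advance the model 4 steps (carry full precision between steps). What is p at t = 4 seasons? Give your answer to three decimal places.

Update rule: p ← p + [c·p·(h−p) − e·p]·Δt with Δt = 1.
step 1: Δp = -0.01505, p = 0.34995
step 2: Δp = -0.01257, p = 0.33739
step 3: Δp = -0.01062, p = 0.32677
step 4: Δp = -0.00906, p = 0.31771

0.318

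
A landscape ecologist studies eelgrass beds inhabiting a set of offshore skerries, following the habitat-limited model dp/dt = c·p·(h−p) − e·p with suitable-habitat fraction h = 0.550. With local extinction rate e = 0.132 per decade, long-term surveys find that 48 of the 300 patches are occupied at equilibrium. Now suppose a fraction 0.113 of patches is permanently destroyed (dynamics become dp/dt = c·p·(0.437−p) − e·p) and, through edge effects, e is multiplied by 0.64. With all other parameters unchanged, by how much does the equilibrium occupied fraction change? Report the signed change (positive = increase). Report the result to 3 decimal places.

Observed p* = 48/300 = 0.16000.
Balance c(h−p*) = e gives c = e/(0.55 − 0.16000) = 0.132/0.39000 = 0.33846.
New p* = 0.437 − e/c = 0.437 − 0.08448/0.33846 = 0.18740.
Δp* = 0.18740 − 0.16000 = +0.02740.

0.027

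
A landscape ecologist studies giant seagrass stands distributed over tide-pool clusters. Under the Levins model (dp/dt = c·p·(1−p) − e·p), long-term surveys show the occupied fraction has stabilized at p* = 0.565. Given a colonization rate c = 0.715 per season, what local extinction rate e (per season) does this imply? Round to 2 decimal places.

0.31

At equilibrium c(1−p*) = e.
e = 0.715 × (1 − 0.565) = 0.715 × 0.4350 = 0.3110.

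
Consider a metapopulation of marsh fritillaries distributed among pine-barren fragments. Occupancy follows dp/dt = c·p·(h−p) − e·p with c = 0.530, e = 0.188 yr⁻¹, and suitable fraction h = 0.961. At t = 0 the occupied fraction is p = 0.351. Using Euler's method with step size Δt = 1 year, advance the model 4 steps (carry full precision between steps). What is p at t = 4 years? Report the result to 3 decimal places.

Update rule: p ← p + [c·p·(h−p) − e·p]·Δt with Δt = 1.
step 1: Δp = +0.04749, p = 0.39849
step 2: Δp = +0.04389, p = 0.44238
step 3: Δp = +0.03843, p = 0.48081
step 4: Δp = +0.03198, p = 0.51278

0.513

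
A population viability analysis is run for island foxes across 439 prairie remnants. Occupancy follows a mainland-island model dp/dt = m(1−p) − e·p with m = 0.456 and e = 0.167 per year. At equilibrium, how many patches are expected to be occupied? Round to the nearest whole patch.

p* = m/(m+e) = 0.456/0.6230 = 0.7319.
Expected occupied patches = N × p* = 439 × 0.7319 = 321.32 ≈ 321.

321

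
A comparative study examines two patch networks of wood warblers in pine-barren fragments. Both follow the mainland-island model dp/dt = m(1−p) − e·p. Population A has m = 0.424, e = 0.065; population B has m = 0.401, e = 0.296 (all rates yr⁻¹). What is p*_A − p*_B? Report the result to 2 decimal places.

0.29

A: p*_A = m/(m+e) = 0.424/0.4890 = 0.8671.
B: p*_B = 0.401/0.6970 = 0.5753.
p*_A − p*_B = 0.8671 − 0.5753 = 0.2918.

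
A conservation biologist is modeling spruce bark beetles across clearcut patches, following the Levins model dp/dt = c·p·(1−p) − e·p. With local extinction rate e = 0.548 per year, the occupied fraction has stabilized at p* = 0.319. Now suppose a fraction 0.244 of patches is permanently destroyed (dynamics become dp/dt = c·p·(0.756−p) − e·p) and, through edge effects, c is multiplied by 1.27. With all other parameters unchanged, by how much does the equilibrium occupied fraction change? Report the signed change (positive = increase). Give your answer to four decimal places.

Balance c(1−p*) = e gives c = e/(1 − 0.31900) = 0.548/0.68100 = 0.80470.
New p* = 0.756 − e/c = 0.756 − 0.54800/1.02197 = 0.21978.
Δp* = 0.21978 − 0.31900 = -0.09922.

-0.0992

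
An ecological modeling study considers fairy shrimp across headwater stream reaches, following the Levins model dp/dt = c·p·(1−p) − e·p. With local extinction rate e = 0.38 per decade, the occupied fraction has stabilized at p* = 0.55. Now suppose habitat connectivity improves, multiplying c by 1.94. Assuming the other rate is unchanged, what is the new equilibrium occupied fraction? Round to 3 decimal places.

Balance c(1−p*) = e gives c = e/(1 − 0.55000) = 0.38/0.45000 = 0.84444.
New p* = 1 − e/c = 1 − 0.38000/1.63821 = 0.76804.

0.768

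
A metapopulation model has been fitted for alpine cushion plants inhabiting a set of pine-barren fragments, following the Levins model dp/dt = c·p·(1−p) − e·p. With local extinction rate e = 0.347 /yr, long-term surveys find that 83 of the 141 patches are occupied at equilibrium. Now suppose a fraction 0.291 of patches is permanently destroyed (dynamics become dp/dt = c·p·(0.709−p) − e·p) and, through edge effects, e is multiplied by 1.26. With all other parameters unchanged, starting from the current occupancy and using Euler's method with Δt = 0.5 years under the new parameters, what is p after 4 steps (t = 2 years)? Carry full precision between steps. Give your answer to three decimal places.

0.354

Observed p* = 83/141 = 0.58865.
Balance c(1−p*) = e gives c = e/(1 − 0.58865) = 0.347/0.41135 = 0.84357.
Starting from p₀ = 0.58865; update p ← p + (dp/dt)·Δt with the new parameters.
step 1: Δp = -0.09880, p = 0.48985
step 2: Δp = -0.06181, p = 0.42804
step 3: Δp = -0.04285, p = 0.38519
step 4: Δp = -0.03160, p = 0.35359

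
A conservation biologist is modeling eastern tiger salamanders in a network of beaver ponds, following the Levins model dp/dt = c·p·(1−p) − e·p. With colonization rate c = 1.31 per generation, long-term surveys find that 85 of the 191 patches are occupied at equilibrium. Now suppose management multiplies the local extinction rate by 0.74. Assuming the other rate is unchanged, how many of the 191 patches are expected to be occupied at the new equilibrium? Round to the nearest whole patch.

113

Observed p* = 85/191 = 0.44503.
Balance c(1−p*) = e gives e = 1.31×(1 − 0.44503) = 0.72701.
New p* = 1 − e/c = 1 − 0.53799/1.31000 = 0.58932.
Expected occupied = 191 × 0.58932 = 112.56 ≈ 113.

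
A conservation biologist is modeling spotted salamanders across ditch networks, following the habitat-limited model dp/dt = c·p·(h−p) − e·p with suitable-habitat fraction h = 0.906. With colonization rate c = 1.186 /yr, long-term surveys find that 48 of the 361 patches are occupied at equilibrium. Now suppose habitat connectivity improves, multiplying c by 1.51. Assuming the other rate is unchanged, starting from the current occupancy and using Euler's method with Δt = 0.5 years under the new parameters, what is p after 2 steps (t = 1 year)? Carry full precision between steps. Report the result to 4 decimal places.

Observed p* = 48/361 = 0.13296.
Balance c(h−p*) = e gives e = 1.186×(0.906 − 0.13296) = 0.91682.
Starting from p₀ = 0.13296; update p ← p + (dp/dt)·Δt with the new parameters.
step 1: Δp = +0.03109, p = 0.16405
step 2: Δp = +0.03379, p = 0.19784

0.1978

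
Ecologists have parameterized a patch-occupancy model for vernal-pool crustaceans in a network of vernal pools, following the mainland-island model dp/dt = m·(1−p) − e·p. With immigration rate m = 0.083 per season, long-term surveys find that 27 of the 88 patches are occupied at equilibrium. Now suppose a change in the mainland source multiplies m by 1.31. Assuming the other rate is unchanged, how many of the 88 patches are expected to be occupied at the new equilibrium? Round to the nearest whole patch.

Observed p* = 27/88 = 0.30682.
Balance m(1−p*) = e·p* gives e = m(1−p*)/p* = 0.083×0.69318/0.30682 = 0.18752.
New p* = m/(m+e) = 0.10873/(0.10873+0.18752) = 0.36702.
Expected occupied = 88 × 0.36702 = 32.30 ≈ 32.

32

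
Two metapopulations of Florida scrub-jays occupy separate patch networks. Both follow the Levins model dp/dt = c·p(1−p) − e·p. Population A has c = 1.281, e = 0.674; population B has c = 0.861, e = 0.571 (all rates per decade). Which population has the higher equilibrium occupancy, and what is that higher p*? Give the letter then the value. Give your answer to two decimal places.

A: p*_A = 1 − 0.674/1.281 = 0.4738.
B: p*_B = 1 − 0.571/0.861 = 0.3368.
A is higher at 0.4738.

A, 0.47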